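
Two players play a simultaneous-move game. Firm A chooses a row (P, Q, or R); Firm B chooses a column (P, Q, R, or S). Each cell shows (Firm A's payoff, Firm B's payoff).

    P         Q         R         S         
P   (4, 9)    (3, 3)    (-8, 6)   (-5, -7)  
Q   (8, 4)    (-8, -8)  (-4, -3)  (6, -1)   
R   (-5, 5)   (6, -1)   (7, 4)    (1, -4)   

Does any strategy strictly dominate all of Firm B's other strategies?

Check whether one of Firm B's strategies beats all alternatives regardless of what the opponent does.
P strictly dominates: vs P: 9 > each of {3, 6, -7}; vs Q: 4 > each of {-8, -3, -1}; vs R: 5 > each of {-1, 4, -4}.

P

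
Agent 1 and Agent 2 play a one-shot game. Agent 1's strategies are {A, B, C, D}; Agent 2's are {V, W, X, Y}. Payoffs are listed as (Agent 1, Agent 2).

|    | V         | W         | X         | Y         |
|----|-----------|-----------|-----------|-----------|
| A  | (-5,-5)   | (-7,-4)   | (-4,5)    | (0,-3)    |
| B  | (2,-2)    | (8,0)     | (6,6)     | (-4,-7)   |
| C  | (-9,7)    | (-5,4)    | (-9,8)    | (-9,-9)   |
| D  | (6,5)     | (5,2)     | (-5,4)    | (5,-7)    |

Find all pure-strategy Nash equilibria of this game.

(B, X) and (D, V)

Check mutual best responses: a cell is a NE iff neither player can gain by unilaterally deviating.
Agent 1's best responses — vs V: D (payoff 6); vs W: B (payoff 8); vs X: B (payoff 6); vs Y: D (payoff 5).
Agent 2's best responses — vs A: X (payoff 5); vs B: X (payoff 6); vs C: X (payoff 8); vs D: V (payoff 5).
Mutual best responses occur at (B, X) and (D, V); at each, neither player gains by switching.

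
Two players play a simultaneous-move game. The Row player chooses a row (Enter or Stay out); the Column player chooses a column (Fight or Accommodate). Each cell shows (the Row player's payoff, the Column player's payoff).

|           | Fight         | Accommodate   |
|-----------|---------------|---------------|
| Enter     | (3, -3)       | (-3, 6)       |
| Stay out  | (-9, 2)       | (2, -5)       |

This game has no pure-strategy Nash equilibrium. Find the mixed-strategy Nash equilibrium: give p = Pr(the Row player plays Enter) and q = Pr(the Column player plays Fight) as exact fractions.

Each player's mixing probability is pinned down by making the *other* player indifferent.
The Column player indifferent between Fight and Accommodate: p·(-3) + (1−p)·2 = p·6 + (1−p)·(-5) ⟹ 2 + (-5)p = (-5) + 11p ⟹ p = 7/16.
The Row player indifferent between Enter and Stay out: q·3 + (1−q)·(-3) = q·(-9) + (1−q)·2 ⟹ (-3) + 6q = 2 + (-11)q ⟹ q = 5/17.

p = 7/16, q = 5/17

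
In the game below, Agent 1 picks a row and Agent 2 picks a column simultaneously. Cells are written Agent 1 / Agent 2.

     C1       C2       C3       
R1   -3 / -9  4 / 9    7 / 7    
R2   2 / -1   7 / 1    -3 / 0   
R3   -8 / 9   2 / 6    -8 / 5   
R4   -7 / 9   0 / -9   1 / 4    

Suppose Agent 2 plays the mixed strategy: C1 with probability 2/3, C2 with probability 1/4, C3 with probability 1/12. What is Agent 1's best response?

R2

Agent 1's best reply maximizes expected payoff against the mix.
R1: (2/3)·(-3) + (1/4)·4 + (1/12)·7 = -5/12
R2: (2/3)·2 + (1/4)·7 + (1/12)·(-3) = 17/6
R3: (2/3)·(-8) + (1/4)·2 + (1/12)·(-8) = -11/2
R4: (2/3)·(-7) + (1/4)·0 + (1/12)·1 = -55/12
Highest expected payoff is 17/6, from R2.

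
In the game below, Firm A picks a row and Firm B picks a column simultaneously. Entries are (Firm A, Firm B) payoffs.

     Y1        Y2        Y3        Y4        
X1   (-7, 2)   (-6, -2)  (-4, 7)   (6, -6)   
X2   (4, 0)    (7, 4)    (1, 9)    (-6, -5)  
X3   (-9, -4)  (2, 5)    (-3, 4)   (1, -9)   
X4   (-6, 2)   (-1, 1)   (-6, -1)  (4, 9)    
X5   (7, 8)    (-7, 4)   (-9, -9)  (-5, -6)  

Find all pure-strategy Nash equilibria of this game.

(X2, Y3) and (X5, Y1)

A profile is a Nash equilibrium when each player is best-responding to the other.
Firm A's best responses — vs Y1: X5 (payoff 7); vs Y2: X2 (payoff 7); vs Y3: X2 (payoff 1); vs Y4: X1 (payoff 6).
Firm B's best responses — vs X1: Y3 (payoff 7); vs X2: Y3 (payoff 9); vs X3: Y2 (payoff 5); vs X4: Y4 (payoff 9); vs X5: Y1 (payoff 8).
Mutual best responses occur at (X2, Y3) and (X5, Y1); at each, neither player gains by switching.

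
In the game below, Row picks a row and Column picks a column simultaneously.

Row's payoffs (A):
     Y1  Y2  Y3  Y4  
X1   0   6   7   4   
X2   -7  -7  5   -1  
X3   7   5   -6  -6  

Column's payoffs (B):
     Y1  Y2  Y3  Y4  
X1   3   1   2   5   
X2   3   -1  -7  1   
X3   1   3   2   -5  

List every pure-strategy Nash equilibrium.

A profile is a Nash equilibrium when each player is best-responding to the other.
Row's best responses — vs Y1: X3 (payoff 7); vs Y2: X1 (payoff 6); vs Y3: X1 (payoff 7); vs Y4: X1 (payoff 4).
Column's best responses — vs X1: Y4 (payoff 5); vs X2: Y1 (payoff 3); vs X3: Y2 (payoff 3).
The only mutual best response is (X1, Y4); neither player gains by switching there.

(X1, Y4)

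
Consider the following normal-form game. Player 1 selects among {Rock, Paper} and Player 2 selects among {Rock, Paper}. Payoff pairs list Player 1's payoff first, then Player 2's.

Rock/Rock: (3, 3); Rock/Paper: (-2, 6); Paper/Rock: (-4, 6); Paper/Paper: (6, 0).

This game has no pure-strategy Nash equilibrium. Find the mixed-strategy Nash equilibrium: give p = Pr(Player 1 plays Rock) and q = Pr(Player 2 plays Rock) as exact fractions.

Each player's mixing probability is pinned down by making the *other* player indifferent.
Player 2 indifferent between Rock and Paper: p·3 + (1−p)·6 = p·6 + (1−p)·0 ⟹ 6 + (-3)p = 0 + 6p ⟹ p = 2/3.
Player 1 indifferent between Rock and Paper: q·3 + (1−q)·(-2) = q·(-4) + (1−q)·6 ⟹ (-2) + 5q = 6 + (-10)q ⟹ q = 8/15.

p = 2/3, q = 8/15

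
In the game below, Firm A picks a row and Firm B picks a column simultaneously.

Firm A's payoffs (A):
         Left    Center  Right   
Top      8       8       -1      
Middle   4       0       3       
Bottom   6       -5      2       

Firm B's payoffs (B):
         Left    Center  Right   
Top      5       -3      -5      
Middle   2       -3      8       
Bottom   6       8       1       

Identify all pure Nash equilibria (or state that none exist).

Find each player's best response to every opponent strategy; NE are the intersections.
Firm A's best responses — vs Left: Top (payoff 8); vs Center: Top (payoff 8); vs Right: Middle (payoff 3).
Firm B's best responses — vs Top: Left (payoff 5); vs Middle: Right (payoff 8); vs Bottom: Center (payoff 8).
Mutual best responses occur at (Top, Left) and (Middle, Right); at each, neither player gains by switching.

(Top, Left) and (Middle, Right)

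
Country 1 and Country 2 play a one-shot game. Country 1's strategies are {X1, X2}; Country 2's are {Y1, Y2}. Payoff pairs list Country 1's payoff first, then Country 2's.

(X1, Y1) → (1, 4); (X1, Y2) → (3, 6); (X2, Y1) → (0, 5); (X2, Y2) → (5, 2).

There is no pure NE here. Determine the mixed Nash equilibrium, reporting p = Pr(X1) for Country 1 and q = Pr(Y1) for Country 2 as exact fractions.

p = 3/5, q = 2/3

In a mixed NE each player is indifferent between their pure strategies, so the opponent's mix sets the indifference.
Country 2 indifferent between Y1 and Y2: p·4 + (1−p)·5 = p·6 + (1−p)·2 ⟹ 5 + (-1)p = 2 + 4p ⟹ p = 3/5.
Country 1 indifferent between X1 and X2: q·1 + (1−q)·3 = q·0 + (1−q)·5 ⟹ 3 + (-2)q = 5 + (-5)q ⟹ q = 2/3.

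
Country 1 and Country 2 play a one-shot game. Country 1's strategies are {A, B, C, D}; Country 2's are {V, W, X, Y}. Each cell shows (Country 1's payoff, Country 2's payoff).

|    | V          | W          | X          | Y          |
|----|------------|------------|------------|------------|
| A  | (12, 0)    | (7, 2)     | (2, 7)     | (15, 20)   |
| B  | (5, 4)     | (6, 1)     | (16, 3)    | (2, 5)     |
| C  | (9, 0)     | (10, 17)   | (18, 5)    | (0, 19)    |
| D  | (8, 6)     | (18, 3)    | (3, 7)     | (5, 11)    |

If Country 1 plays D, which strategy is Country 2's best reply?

Y

With Country 1 fixed at D, Country 2's payoffs are: V → 6, W → 3, X → 7, Y → 11.
The maximum is 11, achieved by Y.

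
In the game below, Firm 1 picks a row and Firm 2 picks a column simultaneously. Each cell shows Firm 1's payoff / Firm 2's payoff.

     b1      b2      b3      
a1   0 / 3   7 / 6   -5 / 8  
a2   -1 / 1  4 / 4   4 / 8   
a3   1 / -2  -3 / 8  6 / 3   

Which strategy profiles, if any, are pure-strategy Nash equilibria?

None

Check mutual best responses: a cell is a NE iff neither player can gain by unilaterally deviating.
Firm 1's best responses — vs b1: a3 (payoff 1); vs b2: a1 (payoff 7); vs b3: a3 (payoff 6).
Firm 2's best responses — vs a1: b3 (payoff 8); vs a2: b3 (payoff 8); vs a3: b2 (payoff 8).
No cell has both players best-responding. For instance, Firm 1's best reply to b1 is a3, but against a3 Firm 2 prefers b2 over b1.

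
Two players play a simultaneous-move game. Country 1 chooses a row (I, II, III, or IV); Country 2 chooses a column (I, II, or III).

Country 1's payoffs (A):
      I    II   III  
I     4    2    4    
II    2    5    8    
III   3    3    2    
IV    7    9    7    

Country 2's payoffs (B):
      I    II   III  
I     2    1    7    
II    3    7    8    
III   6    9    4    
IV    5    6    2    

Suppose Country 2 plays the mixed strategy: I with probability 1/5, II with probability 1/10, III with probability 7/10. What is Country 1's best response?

IV

Country 1's best reply maximizes expected payoff against the mix.
I: (1/5)·4 + (1/10)·2 + (7/10)·4 = 19/5
II: (1/5)·2 + (1/10)·5 + (7/10)·8 = 13/2
III: (1/5)·3 + (1/10)·3 + (7/10)·2 = 23/10
IV: (1/5)·7 + (1/10)·9 + (7/10)·7 = 36/5
Highest expected payoff is 36/5, from IV.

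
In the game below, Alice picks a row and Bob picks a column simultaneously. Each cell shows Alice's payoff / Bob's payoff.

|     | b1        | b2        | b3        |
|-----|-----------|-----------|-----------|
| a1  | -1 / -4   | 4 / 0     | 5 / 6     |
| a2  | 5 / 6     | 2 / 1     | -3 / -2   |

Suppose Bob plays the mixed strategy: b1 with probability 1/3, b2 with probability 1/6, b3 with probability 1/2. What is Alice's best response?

a1

Compute Alice's expected payoff from each pure strategy against the given mix.
a1: (1/3)·(-1) + (1/6)·4 + (1/2)·5 = 17/6
a2: (1/3)·5 + (1/6)·2 + (1/2)·(-3) = 1/2
Highest expected payoff is 17/6, from a1.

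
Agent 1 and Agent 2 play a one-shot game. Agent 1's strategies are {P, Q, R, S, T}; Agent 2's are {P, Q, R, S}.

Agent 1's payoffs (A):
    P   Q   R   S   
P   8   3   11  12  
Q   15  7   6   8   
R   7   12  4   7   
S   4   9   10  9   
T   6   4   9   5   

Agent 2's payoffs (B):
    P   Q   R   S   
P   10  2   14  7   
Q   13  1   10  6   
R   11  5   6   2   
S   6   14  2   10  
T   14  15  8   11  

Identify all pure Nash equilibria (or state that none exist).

Check mutual best responses: a cell is a NE iff neither player can gain by unilaterally deviating.
Agent 1's best responses — vs P: Q (payoff 15); vs Q: R (payoff 12); vs R: P (payoff 11); vs S: P (payoff 12).
Agent 2's best responses — vs P: R (payoff 14); vs Q: P (payoff 13); vs R: P (payoff 11); vs S: Q (payoff 14); vs T: Q (payoff 15).
Mutual best responses occur at (P, R) and (Q, P); at each, neither player gains by switching.

(P, R) and (Q, P)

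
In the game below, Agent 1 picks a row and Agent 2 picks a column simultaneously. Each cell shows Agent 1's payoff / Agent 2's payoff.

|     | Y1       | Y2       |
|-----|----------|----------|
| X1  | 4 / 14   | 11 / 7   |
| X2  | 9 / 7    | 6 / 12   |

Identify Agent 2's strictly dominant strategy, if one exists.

None

A strategy is strictly dominant if it gives Agent 2 a strictly higher payoff than every other strategy, against every choice by the opponent.
Y1 is not dominant: against X2, Y2 gives 12 > 7.
Y2 is not dominant: against X1, Y1 gives 14 > 7.
No single strategy is best against every opponent action.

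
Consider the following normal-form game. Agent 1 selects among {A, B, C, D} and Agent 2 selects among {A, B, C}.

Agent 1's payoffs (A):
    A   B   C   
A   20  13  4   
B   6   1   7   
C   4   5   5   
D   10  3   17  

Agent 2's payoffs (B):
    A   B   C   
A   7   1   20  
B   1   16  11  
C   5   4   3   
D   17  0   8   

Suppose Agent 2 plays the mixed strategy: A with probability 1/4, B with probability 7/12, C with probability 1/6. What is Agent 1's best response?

A

Compute Agent 1's expected payoff from each pure strategy against the given mix.
A: (1/4)·20 + (7/12)·13 + (1/6)·4 = 53/4
B: (1/4)·6 + (7/12)·1 + (1/6)·7 = 13/4
C: (1/4)·4 + (7/12)·5 + (1/6)·5 = 19/4
D: (1/4)·10 + (7/12)·3 + (1/6)·17 = 85/12
Highest expected payoff is 53/4, from A.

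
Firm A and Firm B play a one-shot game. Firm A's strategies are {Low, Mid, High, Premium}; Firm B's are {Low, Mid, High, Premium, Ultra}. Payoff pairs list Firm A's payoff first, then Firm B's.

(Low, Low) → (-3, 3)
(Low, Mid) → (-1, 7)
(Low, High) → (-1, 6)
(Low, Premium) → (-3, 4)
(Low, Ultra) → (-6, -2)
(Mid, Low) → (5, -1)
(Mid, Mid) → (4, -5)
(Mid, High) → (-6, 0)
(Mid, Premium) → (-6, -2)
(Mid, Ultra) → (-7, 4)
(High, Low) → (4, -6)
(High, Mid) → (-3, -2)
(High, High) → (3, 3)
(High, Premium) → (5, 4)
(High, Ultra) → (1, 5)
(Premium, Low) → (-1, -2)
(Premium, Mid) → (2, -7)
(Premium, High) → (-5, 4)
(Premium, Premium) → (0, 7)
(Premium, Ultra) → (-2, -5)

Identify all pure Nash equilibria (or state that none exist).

(High, Ultra)

A profile is a Nash equilibrium when each player is best-responding to the other.
Firm A's best responses — vs Low: Mid (payoff 5); vs Mid: Mid (payoff 4); vs High: High (payoff 3); vs Premium: High (payoff 5); vs Ultra: High (payoff 1).
Firm B's best responses — vs Low: Mid (payoff 7); vs Mid: Ultra (payoff 4); vs High: Ultra (payoff 5); vs Premium: Premium (payoff 7).
The only mutual best response is (High, Ultra); neither player gains by switching there.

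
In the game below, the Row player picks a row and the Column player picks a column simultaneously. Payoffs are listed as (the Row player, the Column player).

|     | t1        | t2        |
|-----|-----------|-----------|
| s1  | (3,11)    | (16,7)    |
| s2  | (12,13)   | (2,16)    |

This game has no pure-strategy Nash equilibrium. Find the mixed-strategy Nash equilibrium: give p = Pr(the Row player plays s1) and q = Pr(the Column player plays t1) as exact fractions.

p = 3/7, q = 14/23

Each player's mixing probability is pinned down by making the *other* player indifferent.
The Column player indifferent between t1 and t2: p·11 + (1−p)·13 = p·7 + (1−p)·16 ⟹ 13 + (-2)p = 16 + (-9)p ⟹ p = 3/7.
The Row player indifferent between s1 and s2: q·3 + (1−q)·16 = q·12 + (1−q)·2 ⟹ 16 + (-13)q = 2 + 10q ⟹ q = 14/23.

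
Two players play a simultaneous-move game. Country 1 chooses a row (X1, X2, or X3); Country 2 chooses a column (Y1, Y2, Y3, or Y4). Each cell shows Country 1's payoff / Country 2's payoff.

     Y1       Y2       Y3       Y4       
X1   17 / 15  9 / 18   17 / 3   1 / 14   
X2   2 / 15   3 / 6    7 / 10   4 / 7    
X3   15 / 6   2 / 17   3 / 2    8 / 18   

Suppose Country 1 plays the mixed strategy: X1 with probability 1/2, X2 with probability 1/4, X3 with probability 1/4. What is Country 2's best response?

Compute Country 2's expected payoff from each pure strategy against the given mix.
Y1: (1/2)·15 + (1/4)·15 + (1/4)·6 = 51/4
Y2: (1/2)·18 + (1/4)·6 + (1/4)·17 = 59/4
Y3: (1/2)·3 + (1/4)·10 + (1/4)·2 = 9/2
Y4: (1/2)·14 + (1/4)·7 + (1/4)·18 = 53/4
Highest expected payoff is 59/4, from Y2.

Y2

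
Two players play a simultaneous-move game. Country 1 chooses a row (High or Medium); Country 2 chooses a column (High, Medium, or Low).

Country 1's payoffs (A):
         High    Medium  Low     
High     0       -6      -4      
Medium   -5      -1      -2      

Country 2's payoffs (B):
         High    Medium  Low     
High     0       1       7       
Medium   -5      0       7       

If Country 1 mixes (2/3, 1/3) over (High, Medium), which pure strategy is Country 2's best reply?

Compute Country 2's expected payoff from each pure strategy against the given mix.
High: (2/3)·0 + (1/3)·(-5) = -5/3
Medium: (2/3)·1 + (1/3)·0 = 2/3
Low: (2/3)·7 + (1/3)·7 = 7
Highest expected payoff is 7, from Low.

Low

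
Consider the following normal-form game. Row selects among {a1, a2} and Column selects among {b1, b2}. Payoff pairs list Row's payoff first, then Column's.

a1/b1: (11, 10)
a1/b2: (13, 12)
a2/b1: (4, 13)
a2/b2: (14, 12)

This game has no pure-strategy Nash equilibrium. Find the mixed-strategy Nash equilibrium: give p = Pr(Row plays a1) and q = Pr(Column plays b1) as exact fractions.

Each player's mixing probability is pinned down by making the *other* player indifferent.
Column indifferent between b1 and b2: p·10 + (1−p)·13 = p·12 + (1−p)·12 ⟹ 13 + (-3)p = 12 + 0p ⟹ p = 1/3.
Row indifferent between a1 and a2: q·11 + (1−q)·13 = q·4 + (1−q)·14 ⟹ 13 + (-2)q = 14 + (-10)q ⟹ q = 1/8.

p = 1/3, q = 1/8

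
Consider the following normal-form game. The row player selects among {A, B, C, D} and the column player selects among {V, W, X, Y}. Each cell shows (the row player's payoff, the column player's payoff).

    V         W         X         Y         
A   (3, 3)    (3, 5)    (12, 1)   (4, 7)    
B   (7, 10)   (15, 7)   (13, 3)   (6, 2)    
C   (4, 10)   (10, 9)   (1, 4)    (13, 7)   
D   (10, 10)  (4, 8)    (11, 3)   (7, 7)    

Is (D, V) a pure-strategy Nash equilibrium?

Holding the column player at V: the row player gets 10 from D, versus 3 from A, 7 from B, 4 from C. No profitable deviation for the row player.
Holding the row player at D: the column player gets 10 from V, versus 8 from W, 3 from X, 7 from Y. No profitable deviation for the column player either.

Yes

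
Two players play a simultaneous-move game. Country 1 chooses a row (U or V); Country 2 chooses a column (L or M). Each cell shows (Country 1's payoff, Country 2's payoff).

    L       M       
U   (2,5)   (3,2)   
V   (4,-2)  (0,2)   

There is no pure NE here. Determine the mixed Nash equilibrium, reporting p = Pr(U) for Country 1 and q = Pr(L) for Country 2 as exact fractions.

In a mixed NE each player is indifferent between their pure strategies, so the opponent's mix sets the indifference.
Country 2 indifferent between L and M: p·5 + (1−p)·(-2) = p·2 + (1−p)·2 ⟹ (-2) + 7p = 2 + 0p ⟹ p = 4/7.
Country 1 indifferent between U and V: q·2 + (1−q)·3 = q·4 + (1−q)·0 ⟹ 3 + (-1)q = 0 + 4q ⟹ q = 3/5.

p = 4/7, q = 3/5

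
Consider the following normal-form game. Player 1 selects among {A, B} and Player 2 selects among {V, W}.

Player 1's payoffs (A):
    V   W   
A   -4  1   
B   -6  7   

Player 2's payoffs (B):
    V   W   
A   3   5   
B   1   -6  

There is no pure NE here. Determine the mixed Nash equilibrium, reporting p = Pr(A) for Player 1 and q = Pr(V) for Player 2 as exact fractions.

p = 7/9, q = 3/4

In a mixed NE each player is indifferent between their pure strategies, so the opponent's mix sets the indifference.
Player 2 indifferent between V and W: p·3 + (1−p)·1 = p·5 + (1−p)·(-6) ⟹ 1 + 2p = (-6) + 11p ⟹ p = 7/9.
Player 1 indifferent between A and B: q·(-4) + (1−q)·1 = q·(-6) + (1−q)·7 ⟹ 1 + (-5)q = 7 + (-13)q ⟹ q = 3/4.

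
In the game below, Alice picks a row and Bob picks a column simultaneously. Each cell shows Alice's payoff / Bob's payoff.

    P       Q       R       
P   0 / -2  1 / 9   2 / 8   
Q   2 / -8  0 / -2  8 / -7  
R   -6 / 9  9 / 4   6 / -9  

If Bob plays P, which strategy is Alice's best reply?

With Bob fixed at P, Alice's payoffs are: P → 0, Q → 2, R → -6.
The maximum is 2, achieved by Q.

Q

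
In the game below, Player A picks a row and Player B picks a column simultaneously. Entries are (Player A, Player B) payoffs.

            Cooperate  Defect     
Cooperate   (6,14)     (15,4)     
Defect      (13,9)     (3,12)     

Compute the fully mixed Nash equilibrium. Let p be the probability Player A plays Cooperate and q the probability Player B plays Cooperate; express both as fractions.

p = 3/13, q = 12/19

In a mixed NE each player is indifferent between their pure strategies, so the opponent's mix sets the indifference.
Player B indifferent between Cooperate and Defect: p·14 + (1−p)·9 = p·4 + (1−p)·12 ⟹ 9 + 5p = 12 + (-8)p ⟹ p = 3/13.
Player A indifferent between Cooperate and Defect: q·6 + (1−q)·15 = q·13 + (1−q)·3 ⟹ 15 + (-9)q = 3 + 10q ⟹ q = 12/19.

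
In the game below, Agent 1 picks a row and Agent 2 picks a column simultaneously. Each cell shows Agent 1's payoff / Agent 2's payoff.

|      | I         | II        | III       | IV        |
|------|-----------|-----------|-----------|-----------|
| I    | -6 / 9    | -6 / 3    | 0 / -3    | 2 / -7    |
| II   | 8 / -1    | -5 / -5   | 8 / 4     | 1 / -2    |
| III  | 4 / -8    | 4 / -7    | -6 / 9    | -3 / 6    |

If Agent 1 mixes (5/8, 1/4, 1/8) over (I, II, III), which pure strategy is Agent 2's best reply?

I

Agent 2's best reply maximizes expected payoff against the mix.
I: (5/8)·9 + (1/4)·(-1) + (1/8)·(-8) = 35/8
II: (5/8)·3 + (1/4)·(-5) + (1/8)·(-7) = -1/4
III: (5/8)·(-3) + (1/4)·4 + (1/8)·9 = 1/4
IV: (5/8)·(-7) + (1/4)·(-2) + (1/8)·6 = -33/8
Highest expected payoff is 35/8, from I.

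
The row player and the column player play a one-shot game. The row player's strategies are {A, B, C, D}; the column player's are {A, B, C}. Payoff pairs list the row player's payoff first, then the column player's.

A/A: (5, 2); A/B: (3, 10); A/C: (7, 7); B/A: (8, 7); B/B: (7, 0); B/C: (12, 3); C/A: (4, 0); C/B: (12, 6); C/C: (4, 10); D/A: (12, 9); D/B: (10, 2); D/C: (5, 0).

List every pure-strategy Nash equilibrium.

Find each player's best response to every opponent strategy; NE are the intersections.
The row player's best responses — vs A: D (payoff 12); vs B: C (payoff 12); vs C: B (payoff 12).
The column player's best responses — vs A: B (payoff 10); vs B: A (payoff 7); vs C: C (payoff 10); vs D: A (payoff 9).
The only mutual best response is (D, A); neither player gains by switching there.

(D, A)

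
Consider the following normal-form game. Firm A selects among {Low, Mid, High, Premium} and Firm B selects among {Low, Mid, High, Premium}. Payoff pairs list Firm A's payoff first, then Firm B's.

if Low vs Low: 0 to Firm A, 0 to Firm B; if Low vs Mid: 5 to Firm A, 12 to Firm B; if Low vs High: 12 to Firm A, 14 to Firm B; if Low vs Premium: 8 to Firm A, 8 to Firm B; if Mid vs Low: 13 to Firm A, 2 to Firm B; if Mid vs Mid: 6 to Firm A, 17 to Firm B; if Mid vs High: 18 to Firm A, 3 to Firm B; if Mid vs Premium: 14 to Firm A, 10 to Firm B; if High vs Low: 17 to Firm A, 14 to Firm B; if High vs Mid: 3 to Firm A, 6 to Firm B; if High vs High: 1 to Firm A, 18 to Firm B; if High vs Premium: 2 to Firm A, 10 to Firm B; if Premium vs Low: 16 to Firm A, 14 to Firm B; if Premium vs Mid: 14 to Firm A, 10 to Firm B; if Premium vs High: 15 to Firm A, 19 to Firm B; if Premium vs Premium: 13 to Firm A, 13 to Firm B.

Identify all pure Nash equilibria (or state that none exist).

None

A profile is a Nash equilibrium when each player is best-responding to the other.
Firm A's best responses — vs Low: High (payoff 17); vs Mid: Premium (payoff 14); vs High: Mid (payoff 18); vs Premium: Mid (payoff 14).
Firm B's best responses — vs Low: High (payoff 14); vs Mid: Mid (payoff 17); vs High: High (payoff 18); vs Premium: High (payoff 19).
No cell has both players best-responding. For instance, Firm A's best reply to High is Mid, but against Mid Firm B prefers Mid over High.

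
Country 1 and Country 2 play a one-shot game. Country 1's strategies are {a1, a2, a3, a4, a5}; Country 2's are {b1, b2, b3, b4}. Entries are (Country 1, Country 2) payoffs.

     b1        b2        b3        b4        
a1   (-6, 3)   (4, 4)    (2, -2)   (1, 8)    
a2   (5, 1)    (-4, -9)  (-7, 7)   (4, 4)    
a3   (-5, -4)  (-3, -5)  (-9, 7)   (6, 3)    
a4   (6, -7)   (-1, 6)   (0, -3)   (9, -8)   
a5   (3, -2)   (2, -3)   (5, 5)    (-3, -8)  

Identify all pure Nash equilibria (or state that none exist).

Check mutual best responses: a cell is a NE iff neither player can gain by unilaterally deviating.
Country 1's best responses — vs b1: a4 (payoff 6); vs b2: a1 (payoff 4); vs b3: a5 (payoff 5); vs b4: a4 (payoff 9).
Country 2's best responses — vs a1: b4 (payoff 8); vs a2: b3 (payoff 7); vs a3: b3 (payoff 7); vs a4: b2 (payoff 6); vs a5: b3 (payoff 5).
The only mutual best response is (a5, b3); neither player gains by switching there.

(a5, b3)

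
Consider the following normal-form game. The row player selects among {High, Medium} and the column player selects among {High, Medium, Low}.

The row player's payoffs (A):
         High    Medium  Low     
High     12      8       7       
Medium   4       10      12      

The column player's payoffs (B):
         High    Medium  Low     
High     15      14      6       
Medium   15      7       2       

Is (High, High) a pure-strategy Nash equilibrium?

Holding the column player at High: the row player gets 12 from High, versus 4 from Medium. No profitable deviation for the row player.
Holding the row player at High: the column player gets 15 from High, versus 14 from Medium, 6 from Low. No profitable deviation for the column player either.

Yes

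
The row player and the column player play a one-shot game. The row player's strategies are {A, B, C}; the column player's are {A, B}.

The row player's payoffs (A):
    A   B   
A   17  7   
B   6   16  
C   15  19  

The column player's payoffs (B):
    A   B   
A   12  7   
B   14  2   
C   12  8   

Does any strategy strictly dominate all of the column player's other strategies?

A strategy is strictly dominant if it gives the column player a strictly higher payoff than every other strategy, against every choice by the opponent.
A strictly dominates: vs A: 12 > 7; vs B: 14 > 2; vs C: 12 > 8.

A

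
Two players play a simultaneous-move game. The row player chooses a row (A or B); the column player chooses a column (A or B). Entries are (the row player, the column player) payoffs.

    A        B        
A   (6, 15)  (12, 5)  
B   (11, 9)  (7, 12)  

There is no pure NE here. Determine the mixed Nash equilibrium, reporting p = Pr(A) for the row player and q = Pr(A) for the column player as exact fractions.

In a mixed NE each player is indifferent between their pure strategies, so the opponent's mix sets the indifference.
The column player indifferent between A and B: p·15 + (1−p)·9 = p·5 + (1−p)·12 ⟹ 9 + 6p = 12 + (-7)p ⟹ p = 3/13.
The row player indifferent between A and B: q·6 + (1−q)·12 = q·11 + (1−q)·7 ⟹ 12 + (-6)q = 7 + 4q ⟹ q = 1/2.

p = 3/13, q = 1/2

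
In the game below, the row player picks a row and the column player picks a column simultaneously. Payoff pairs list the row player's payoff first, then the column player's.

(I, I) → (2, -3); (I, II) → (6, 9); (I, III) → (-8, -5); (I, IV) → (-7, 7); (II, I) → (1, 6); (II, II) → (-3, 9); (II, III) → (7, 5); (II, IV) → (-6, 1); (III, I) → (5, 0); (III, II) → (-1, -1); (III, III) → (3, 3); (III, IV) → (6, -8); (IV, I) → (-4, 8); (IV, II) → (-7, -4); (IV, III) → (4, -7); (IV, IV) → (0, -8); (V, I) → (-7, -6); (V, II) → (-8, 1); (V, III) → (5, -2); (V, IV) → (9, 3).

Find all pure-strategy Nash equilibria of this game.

(I, II) and (V, IV)

Find each player's best response to every opponent strategy; NE are the intersections.
The row player's best responses — vs I: III (payoff 5); vs II: I (payoff 6); vs III: II (payoff 7); vs IV: V (payoff 9).
The column player's best responses — vs I: II (payoff 9); vs II: II (payoff 9); vs III: III (payoff 3); vs IV: I (payoff 8); vs V: IV (payoff 3).
Mutual best responses occur at (I, II) and (V, IV); at each, neither player gains by switching.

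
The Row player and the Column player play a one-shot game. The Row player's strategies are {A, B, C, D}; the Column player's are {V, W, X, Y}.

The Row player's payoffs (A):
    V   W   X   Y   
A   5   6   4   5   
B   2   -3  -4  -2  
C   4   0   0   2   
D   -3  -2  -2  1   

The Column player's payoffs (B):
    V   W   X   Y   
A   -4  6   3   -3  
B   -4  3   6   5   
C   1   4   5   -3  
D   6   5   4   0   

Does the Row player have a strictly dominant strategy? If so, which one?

Check whether one of the Row player's strategies beats all alternatives regardless of what the opponent does.
A strictly dominates: vs V: 5 > each of {2, 4, -3}; vs W: 6 > each of {-3, 0, -2}; vs X: 4 > each of {-4, 0, -2}; vs Y: 5 > each of {-2, 2, 1}.

A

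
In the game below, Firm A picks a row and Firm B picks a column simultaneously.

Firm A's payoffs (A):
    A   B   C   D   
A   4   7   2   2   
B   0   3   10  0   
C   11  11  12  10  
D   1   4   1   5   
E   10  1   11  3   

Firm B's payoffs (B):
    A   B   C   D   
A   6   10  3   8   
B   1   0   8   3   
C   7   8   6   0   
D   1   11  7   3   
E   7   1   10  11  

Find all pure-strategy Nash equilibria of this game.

(C, B)

Check mutual best responses: a cell is a NE iff neither player can gain by unilaterally deviating.
Firm A's best responses — vs A: C (payoff 11); vs B: C (payoff 11); vs C: C (payoff 12); vs D: C (payoff 10).
Firm B's best responses — vs A: B (payoff 10); vs B: C (payoff 8); vs C: B (payoff 8); vs D: B (payoff 11); vs E: D (payoff 11).
The only mutual best response is (C, B); neither player gains by switching there.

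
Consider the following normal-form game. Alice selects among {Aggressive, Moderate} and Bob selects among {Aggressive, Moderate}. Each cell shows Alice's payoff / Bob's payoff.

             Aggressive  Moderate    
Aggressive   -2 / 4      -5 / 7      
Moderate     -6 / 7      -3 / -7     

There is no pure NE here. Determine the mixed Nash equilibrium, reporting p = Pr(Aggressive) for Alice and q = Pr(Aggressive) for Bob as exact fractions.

Each player's mixing probability is pinned down by making the *other* player indifferent.
Bob indifferent between Aggressive and Moderate: p·4 + (1−p)·7 = p·7 + (1−p)·(-7) ⟹ 7 + (-3)p = (-7) + 14p ⟹ p = 14/17.
Alice indifferent between Aggressive and Moderate: q·(-2) + (1−q)·(-5) = q·(-6) + (1−q)·(-3) ⟹ (-5) + 3q = (-3) + (-3)q ⟹ q = 1/3.

p = 14/17, q = 1/3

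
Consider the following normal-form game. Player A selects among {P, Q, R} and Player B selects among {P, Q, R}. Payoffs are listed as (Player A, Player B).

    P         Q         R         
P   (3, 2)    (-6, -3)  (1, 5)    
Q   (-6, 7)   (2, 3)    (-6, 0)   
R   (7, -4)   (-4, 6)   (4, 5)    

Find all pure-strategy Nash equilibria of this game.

No pure-strategy Nash equilibrium

Find each player's best response to every opponent strategy; NE are the intersections.
Player A's best responses — vs P: R (payoff 7); vs Q: Q (payoff 2); vs R: R (payoff 4).
Player B's best responses — vs P: R (payoff 5); vs Q: P (payoff 7); vs R: Q (payoff 6).
No cell has both players best-responding. For instance, Player A's best reply to P is R, but against R Player B prefers Q over P.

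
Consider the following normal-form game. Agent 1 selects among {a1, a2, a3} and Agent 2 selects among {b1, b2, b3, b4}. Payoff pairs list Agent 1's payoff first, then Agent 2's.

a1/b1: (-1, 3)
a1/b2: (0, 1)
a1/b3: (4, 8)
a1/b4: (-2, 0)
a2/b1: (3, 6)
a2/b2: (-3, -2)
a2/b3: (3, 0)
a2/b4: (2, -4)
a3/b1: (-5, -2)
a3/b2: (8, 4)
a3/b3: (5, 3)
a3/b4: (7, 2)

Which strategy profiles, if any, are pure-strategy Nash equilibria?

(a2, b1) and (a3, b2)

Check mutual best responses: a cell is a NE iff neither player can gain by unilaterally deviating.
Agent 1's best responses — vs b1: a2 (payoff 3); vs b2: a3 (payoff 8); vs b3: a3 (payoff 5); vs b4: a3 (payoff 7).
Agent 2's best responses — vs a1: b3 (payoff 8); vs a2: b1 (payoff 6); vs a3: b2 (payoff 4).
Mutual best responses occur at (a2, b1) and (a3, b2); at each, neither player gains by switching.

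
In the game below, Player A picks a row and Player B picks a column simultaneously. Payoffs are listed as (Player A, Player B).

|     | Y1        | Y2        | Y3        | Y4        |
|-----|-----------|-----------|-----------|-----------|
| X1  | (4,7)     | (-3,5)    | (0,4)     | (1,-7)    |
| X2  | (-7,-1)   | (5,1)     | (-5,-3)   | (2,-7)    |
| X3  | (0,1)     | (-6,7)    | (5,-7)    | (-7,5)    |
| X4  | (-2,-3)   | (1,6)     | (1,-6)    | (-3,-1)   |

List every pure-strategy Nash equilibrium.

Check mutual best responses: a cell is a NE iff neither player can gain by unilaterally deviating.
Player A's best responses — vs Y1: X1 (payoff 4); vs Y2: X2 (payoff 5); vs Y3: X3 (payoff 5); vs Y4: X2 (payoff 2).
Player B's best responses — vs X1: Y1 (payoff 7); vs X2: Y2 (payoff 1); vs X3: Y2 (payoff 7); vs X4: Y2 (payoff 6).
Mutual best responses occur at (X1, Y1) and (X2, Y2); at each, neither player gains by switching.

(X1, Y1) and (X2, Y2)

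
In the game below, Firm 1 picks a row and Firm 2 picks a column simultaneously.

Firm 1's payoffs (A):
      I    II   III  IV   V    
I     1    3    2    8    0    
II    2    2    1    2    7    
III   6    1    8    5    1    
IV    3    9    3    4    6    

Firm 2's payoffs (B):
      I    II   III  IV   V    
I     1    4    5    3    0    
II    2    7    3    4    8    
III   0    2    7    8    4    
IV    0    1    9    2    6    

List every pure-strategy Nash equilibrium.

(II, V)

Find each player's best response to every opponent strategy; NE are the intersections.
Firm 1's best responses — vs I: III (payoff 6); vs II: IV (payoff 9); vs III: III (payoff 8); vs IV: I (payoff 8); vs V: II (payoff 7).
Firm 2's best responses — vs I: III (payoff 5); vs II: V (payoff 8); vs III: IV (payoff 8); vs IV: III (payoff 9).
The only mutual best response is (II, V); neither player gains by switching there.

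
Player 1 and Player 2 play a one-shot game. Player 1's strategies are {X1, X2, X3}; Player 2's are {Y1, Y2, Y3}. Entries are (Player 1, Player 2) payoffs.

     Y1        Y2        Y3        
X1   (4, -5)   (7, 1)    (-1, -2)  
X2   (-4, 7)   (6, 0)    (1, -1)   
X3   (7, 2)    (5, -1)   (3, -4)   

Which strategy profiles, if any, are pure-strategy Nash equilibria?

Find each player's best response to every opponent strategy; NE are the intersections.
Player 1's best responses — vs Y1: X3 (payoff 7); vs Y2: X1 (payoff 7); vs Y3: X3 (payoff 3).
Player 2's best responses — vs X1: Y2 (payoff 1); vs X2: Y1 (payoff 7); vs X3: Y1 (payoff 2).
Mutual best responses occur at (X1, Y2) and (X3, Y1); at each, neither player gains by switching.

(X1, Y2) and (X3, Y1)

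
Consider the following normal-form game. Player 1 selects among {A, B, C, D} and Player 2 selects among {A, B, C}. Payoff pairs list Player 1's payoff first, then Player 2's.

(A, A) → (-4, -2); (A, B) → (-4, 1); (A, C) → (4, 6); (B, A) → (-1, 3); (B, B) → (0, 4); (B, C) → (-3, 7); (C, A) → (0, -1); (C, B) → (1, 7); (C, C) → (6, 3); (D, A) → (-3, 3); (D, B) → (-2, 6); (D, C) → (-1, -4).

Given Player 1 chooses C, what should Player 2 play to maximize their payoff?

With Player 1 fixed at C, Player 2's payoffs are: A → -1, B → 7, C → 3.
The maximum is 7, achieved by B.

B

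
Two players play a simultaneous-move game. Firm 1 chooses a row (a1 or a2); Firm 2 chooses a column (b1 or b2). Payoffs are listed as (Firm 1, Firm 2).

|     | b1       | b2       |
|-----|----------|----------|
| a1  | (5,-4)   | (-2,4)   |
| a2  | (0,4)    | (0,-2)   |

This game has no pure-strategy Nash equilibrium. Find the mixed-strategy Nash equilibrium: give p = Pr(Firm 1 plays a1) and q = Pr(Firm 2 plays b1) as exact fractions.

In a mixed NE each player is indifferent between their pure strategies, so the opponent's mix sets the indifference.
Firm 2 indifferent between b1 and b2: p·(-4) + (1−p)·4 = p·4 + (1−p)·(-2) ⟹ 4 + (-8)p = (-2) + 6p ⟹ p = 3/7.
Firm 1 indifferent between a1 and a2: q·5 + (1−q)·(-2) = q·0 + (1−q)·0 ⟹ (-2) + 7q = 0 + 0q ⟹ q = 2/7.

p = 3/7, q = 2/7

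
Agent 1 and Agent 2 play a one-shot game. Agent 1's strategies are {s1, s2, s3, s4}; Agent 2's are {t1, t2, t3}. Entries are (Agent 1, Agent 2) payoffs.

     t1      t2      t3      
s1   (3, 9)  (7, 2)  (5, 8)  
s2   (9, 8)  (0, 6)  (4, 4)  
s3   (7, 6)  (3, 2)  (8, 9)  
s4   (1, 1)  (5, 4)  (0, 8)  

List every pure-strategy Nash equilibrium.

Find each player's best response to every opponent strategy; NE are the intersections.
Agent 1's best responses — vs t1: s2 (payoff 9); vs t2: s1 (payoff 7); vs t3: s3 (payoff 8).
Agent 2's best responses — vs s1: t1 (payoff 9); vs s2: t1 (payoff 8); vs s3: t3 (payoff 9); vs s4: t3 (payoff 8).
Mutual best responses occur at (s2, t1) and (s3, t3); at each, neither player gains by switching.

(s2, t1) and (s3, t3)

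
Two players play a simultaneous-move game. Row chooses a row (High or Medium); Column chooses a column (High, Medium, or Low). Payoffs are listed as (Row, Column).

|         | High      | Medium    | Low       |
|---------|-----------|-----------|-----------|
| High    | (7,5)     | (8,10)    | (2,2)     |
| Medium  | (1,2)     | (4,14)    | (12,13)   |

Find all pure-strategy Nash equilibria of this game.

(High, Medium)

Check mutual best responses: a cell is a NE iff neither player can gain by unilaterally deviating.
Row's best responses — vs High: High (payoff 7); vs Medium: High (payoff 8); vs Low: Medium (payoff 12).
Column's best responses — vs High: Medium (payoff 10); vs Medium: Medium (payoff 14).
The only mutual best response is (High, Medium); neither player gains by switching there.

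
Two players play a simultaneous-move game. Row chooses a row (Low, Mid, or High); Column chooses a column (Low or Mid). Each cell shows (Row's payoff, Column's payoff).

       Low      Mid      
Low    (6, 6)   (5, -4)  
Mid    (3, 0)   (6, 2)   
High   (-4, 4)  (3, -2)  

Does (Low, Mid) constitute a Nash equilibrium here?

No

Holding Column at Mid: Row gets 5 from Low but could get 6 by switching to Mid. Row has a profitable deviation.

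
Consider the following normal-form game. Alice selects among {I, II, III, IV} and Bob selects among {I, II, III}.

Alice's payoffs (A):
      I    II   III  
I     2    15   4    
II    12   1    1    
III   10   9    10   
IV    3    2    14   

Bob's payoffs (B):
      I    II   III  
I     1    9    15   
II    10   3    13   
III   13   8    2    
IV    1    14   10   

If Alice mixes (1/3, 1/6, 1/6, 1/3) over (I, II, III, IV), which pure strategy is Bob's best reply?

Compute Bob's expected payoff from each pure strategy against the given mix.
I: (1/3)·1 + (1/6)·10 + (1/6)·13 + (1/3)·1 = 9/2
II: (1/3)·9 + (1/6)·3 + (1/6)·8 + (1/3)·14 = 19/2
III: (1/3)·15 + (1/6)·13 + (1/6)·2 + (1/3)·10 = 65/6
Highest expected payoff is 65/6, from III.

III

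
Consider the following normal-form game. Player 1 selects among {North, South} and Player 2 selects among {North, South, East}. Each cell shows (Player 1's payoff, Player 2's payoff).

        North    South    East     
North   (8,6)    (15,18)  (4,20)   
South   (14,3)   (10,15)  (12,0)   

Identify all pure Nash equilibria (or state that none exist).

There is no pure-strategy Nash equilibrium

Check mutual best responses: a cell is a NE iff neither player can gain by unilaterally deviating.
Player 1's best responses — vs North: South (payoff 14); vs South: North (payoff 15); vs East: South (payoff 12).
Player 2's best responses — vs North: East (payoff 20); vs South: South (payoff 15).
No cell has both players best-responding. For instance, Player 1's best reply to East is South, but against South Player 2 prefers South over East.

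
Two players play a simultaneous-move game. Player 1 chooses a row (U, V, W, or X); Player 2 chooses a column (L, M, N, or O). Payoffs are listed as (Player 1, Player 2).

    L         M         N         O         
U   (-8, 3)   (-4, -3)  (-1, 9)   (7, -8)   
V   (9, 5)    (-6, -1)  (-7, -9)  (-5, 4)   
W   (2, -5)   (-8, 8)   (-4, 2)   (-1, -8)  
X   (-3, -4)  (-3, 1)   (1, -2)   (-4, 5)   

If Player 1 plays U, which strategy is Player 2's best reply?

N

With Player 1 fixed at U, Player 2's payoffs are: L → 3, M → -3, N → 9, O → -8.
The maximum is 9, achieved by N.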